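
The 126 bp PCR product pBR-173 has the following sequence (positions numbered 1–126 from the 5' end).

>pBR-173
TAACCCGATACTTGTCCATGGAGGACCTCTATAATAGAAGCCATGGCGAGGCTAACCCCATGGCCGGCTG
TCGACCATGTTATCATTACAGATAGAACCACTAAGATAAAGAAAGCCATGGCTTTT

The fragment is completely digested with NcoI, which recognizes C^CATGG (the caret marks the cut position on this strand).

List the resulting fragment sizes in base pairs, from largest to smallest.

58, 25, 17, 16, 10 bp

NcoI sites (CCATGG) start at positions 16, 41, 58, 116.
NcoI cuts after the first base of each site, so after positions 16, 41, 58, 116.
Linear molecule, 4 cuts → 5 fragments:
  1–16 → 16 bp
  17–41 → 25 bp
  42–58 → 17 bp
  59–116 → 58 bp
  117–126 → 10 bp
Sorted largest to smallest: 58, 25, 17, 16, 10 bp.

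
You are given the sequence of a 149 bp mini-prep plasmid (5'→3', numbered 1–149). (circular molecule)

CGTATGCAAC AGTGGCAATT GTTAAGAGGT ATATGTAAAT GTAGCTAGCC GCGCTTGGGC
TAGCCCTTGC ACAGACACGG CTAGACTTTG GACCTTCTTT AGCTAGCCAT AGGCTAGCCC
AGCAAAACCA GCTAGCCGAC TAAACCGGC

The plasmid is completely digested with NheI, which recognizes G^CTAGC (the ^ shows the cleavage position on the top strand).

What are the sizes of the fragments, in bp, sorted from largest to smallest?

NheI sites (GCTAGC) start at positions 44, 59, 102, 113, 131.
NheI cuts after the first base of each site, so after positions 44, 59, 102, 113, 131.
Circular molecule, 5 cuts → 5 fragments:
  45–59 → 15 bp
  60–102 → 43 bp
  103–113 → 11 bp
  114–131 → 18 bp
  132–149 then 1–44 → 18 + 44 = 62 bp
Sorted largest to smallest: 62, 43, 18, 15, 11 bp.

62, 43, 18, 15, 11 bp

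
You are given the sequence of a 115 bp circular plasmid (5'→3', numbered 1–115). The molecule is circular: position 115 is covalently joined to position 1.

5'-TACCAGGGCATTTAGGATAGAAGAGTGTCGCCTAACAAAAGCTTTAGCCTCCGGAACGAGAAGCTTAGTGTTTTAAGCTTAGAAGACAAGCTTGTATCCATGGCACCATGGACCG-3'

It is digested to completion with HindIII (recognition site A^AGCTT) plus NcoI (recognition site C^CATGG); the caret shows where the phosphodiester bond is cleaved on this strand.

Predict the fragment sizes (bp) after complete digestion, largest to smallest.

48, 22, 14, 13, 10, 8 bp

HindIII sites (AAGCTT) start at positions 39, 61, 75, 88.
HindIII cuts after the first base of each site, so after positions 39, 61, 75, 88.
NcoI sites (CCATGG) start at positions 98, 106.
NcoI cuts after the first base of each site, so after positions 98, 106.
Combined cut positions: 39, 61, 75, 88, 98, 106.
Circular molecule, 6 cuts → 6 fragments:
  40–61 → 22 bp
  62–75 → 14 bp
  76–88 → 13 bp
  89–98 → 10 bp
  99–106 → 8 bp
  107–115 then 1–39 → 9 + 39 = 48 bp
Sorted largest to smallest: 48, 22, 14, 13, 10, 8 bp.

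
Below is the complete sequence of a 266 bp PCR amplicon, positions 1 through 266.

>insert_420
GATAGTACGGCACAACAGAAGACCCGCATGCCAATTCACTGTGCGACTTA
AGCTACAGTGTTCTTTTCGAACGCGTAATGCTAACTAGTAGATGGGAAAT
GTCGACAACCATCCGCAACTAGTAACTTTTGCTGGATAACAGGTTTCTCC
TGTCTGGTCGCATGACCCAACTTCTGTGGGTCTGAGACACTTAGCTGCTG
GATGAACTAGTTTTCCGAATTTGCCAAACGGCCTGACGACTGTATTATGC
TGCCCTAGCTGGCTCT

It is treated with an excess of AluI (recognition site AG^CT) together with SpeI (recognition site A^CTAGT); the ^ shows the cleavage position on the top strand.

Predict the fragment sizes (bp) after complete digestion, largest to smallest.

76, 52, 52, 34, 32, 12, 8 bp

AluI sites (AGCT) start at positions 51, 193, 257.
AluI cuts after base 2 of each site, so after positions 52, 194, 258.
SpeI sites (ACTAGT) start at positions 84, 118, 206.
SpeI cuts after the first base of each site, so after positions 84, 118, 206.
Combined cut positions: 52, 84, 118, 194, 206, 258.
Linear molecule, 6 cuts → 7 fragments:
  1–52 → 52 bp
  53–84 → 32 bp
  85–118 → 34 bp
  119–194 → 76 bp
  195–206 → 12 bp
  207–258 → 52 bp
  259–266 → 8 bp
Sorted largest to smallest: 76, 52, 52, 34, 32, 12, 8 bp.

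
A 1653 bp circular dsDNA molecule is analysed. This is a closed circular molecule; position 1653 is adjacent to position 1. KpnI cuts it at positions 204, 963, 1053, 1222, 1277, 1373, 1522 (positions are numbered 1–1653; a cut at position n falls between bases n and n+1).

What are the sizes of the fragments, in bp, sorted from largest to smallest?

Circular molecule, 7 cuts → 7 fragments:
  963 − 204 = 759 bp
  1053 − 963 = 90 bp
  1222 − 1053 = 169 bp
  1277 − 1222 = 55 bp
  1373 − 1277 = 96 bp
  1522 − 1373 = 149 bp
  wrap: 1653 − 1522 + 204 = 335 bp
Sorted largest to smallest: 759, 335, 169, 149, 96, 90, 55 bp.

759, 335, 169, 149, 96, 90, 55 bp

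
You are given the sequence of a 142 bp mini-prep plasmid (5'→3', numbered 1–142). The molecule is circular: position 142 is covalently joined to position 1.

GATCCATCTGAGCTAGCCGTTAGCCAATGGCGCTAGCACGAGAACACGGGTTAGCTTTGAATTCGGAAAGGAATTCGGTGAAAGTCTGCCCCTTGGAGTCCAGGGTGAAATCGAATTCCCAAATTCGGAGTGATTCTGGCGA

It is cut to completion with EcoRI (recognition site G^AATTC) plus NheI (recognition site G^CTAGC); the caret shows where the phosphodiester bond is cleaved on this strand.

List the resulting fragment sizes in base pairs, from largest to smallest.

42, 41, 27, 20, 12 bp

EcoRI sites (GAATTC) start at positions 59, 71, 113.
EcoRI cuts after the first base of each site, so after positions 59, 71, 113.
NheI sites (GCTAGC) start at positions 12, 32.
NheI cuts after the first base of each site, so after positions 12, 32.
Combined cut positions: 12, 32, 59, 71, 113.
Circular molecule, 5 cuts → 5 fragments:
  13–32 → 20 bp
  33–59 → 27 bp
  60–71 → 12 bp
  72–113 → 42 bp
  114–142 then 1–12 → 29 + 12 = 41 bp
Sorted largest to smallest: 42, 41, 27, 20, 12 bp.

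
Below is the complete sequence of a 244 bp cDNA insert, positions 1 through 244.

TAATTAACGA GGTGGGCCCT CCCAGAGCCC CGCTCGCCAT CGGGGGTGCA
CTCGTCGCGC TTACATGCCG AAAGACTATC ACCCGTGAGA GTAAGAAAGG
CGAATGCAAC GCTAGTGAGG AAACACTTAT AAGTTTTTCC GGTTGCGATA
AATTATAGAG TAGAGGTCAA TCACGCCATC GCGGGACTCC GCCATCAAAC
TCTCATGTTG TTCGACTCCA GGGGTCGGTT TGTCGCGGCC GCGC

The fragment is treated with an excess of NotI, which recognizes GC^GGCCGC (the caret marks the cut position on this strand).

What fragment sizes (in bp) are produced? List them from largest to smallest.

The NotI site (GCGGCCGC) starts at position 235.
NotI cuts after base 2 of each site, so after position 236.
Linear molecule, 1 cut → 2 fragments:
  1–236 → 236 bp
  237–244 → 8 bp
Sorted largest to smallest: 236, 8 bp.

236, 8 bp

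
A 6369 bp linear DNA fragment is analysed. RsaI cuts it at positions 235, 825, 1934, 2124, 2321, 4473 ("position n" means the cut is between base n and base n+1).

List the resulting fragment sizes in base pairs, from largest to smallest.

Linear molecule, 6 cuts → 7 fragments:
  235 − 0 = 235 bp
  825 − 235 = 590 bp
  1934 − 825 = 1109 bp
  2124 − 1934 = 190 bp
  2321 − 2124 = 197 bp
  4473 − 2321 = 2152 bp
  6369 − 4473 = 1896 bp
Sorted largest to smallest: 2152, 1896, 1109, 590, 235, 197, 190 bp.

2152, 1896, 1109, 590, 235, 197, 190 bp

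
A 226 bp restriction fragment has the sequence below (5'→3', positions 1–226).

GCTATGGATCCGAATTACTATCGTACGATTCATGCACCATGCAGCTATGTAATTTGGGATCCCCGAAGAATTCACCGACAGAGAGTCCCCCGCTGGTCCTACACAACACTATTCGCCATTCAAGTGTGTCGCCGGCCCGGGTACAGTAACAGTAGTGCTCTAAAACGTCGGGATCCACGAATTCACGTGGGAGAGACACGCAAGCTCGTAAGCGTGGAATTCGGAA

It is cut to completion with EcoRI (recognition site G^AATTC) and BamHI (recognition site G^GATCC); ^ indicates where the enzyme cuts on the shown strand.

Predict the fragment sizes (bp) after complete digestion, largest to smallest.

103, 51, 38, 11, 9, 8, 6 bp

EcoRI sites (GAATTC) start at positions 68, 179, 217.
EcoRI cuts after the first base of each site, so after positions 68, 179, 217.
BamHI sites (GGATCC) start at positions 6, 57, 171.
BamHI cuts after the first base of each site, so after positions 6, 57, 171.
Combined cut positions: 6, 57, 68, 171, 179, 217.
Linear molecule, 6 cuts → 7 fragments:
  1–6 → 6 bp
  7–57 → 51 bp
  58–68 → 11 bp
  69–171 → 103 bp
  172–179 → 8 bp
  180–217 → 38 bp
  218–226 → 9 bp
Sorted largest to smallest: 103, 51, 38, 11, 9, 8, 6 bp.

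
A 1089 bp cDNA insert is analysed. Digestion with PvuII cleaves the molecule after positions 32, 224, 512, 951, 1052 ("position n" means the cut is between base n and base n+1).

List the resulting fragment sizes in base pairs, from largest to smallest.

439, 288, 192, 101, 37, 32 bp

Linear molecule, 5 cuts → 6 fragments:
  32 − 0 = 32 bp
  224 − 32 = 192 bp
  512 − 224 = 288 bp
  951 − 512 = 439 bp
  1052 − 951 = 101 bp
  1089 − 1052 = 37 bp
Sorted largest to smallest: 439, 288, 192, 101, 37, 32 bp.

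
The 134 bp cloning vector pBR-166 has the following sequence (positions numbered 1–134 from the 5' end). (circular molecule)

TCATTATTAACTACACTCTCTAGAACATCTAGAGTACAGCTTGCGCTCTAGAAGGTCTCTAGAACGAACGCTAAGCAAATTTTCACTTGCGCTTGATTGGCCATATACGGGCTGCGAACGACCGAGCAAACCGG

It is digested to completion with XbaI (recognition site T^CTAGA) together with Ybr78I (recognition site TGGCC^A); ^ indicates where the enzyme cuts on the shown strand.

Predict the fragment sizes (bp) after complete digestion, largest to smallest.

XbaI sites (TCTAGA) start at positions 19, 28, 47, 58.
XbaI cuts after the first base of each site, so after positions 19, 28, 47, 58.
The Ybr78I site (TGGCCA) starts at position 98.
Ybr78I cuts after base 5 of each site (before the last base), so after position 102.
Combined cut positions: 19, 28, 47, 58, 102.
Circular molecule, 5 cuts → 5 fragments:
  20–28 → 9 bp
  29–47 → 19 bp
  48–58 → 11 bp
  59–102 → 44 bp
  103–134 then 1–19 → 32 + 19 = 51 bp
Sorted largest to smallest: 51, 44, 19, 11, 9 bp.

51, 44, 19, 11, 9 bp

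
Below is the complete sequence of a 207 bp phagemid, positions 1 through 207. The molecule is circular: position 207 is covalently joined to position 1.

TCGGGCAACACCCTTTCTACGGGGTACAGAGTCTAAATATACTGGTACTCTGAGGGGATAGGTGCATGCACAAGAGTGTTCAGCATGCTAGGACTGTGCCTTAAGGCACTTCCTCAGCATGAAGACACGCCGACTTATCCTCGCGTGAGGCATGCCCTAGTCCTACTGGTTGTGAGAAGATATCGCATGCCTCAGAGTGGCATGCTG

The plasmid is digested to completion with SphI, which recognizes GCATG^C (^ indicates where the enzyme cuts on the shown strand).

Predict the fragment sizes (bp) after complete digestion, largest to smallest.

SphI sites (GCATGC) start at positions 64, 83, 150, 185, 200.
SphI cuts after base 5 of each site (before the last base), so after positions 68, 87, 154, 189, 204.
Circular molecule, 5 cuts → 5 fragments:
  69–87 → 19 bp
  88–154 → 67 bp
  155–189 → 35 bp
  190–204 → 15 bp
  205–207 then 1–68 → 3 + 68 = 71 bp
Sorted largest to smallest: 71, 67, 35, 19, 15 bp.

71, 67, 35, 19, 15 bp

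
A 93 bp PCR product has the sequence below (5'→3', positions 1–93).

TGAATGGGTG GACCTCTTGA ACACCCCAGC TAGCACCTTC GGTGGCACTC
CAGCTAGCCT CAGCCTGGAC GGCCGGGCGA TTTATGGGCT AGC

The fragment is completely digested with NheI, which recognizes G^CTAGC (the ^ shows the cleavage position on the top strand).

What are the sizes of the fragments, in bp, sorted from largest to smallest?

NheI sites (GCTAGC) start at positions 29, 53, 88.
NheI cuts after the first base of each site, so after positions 29, 53, 88.
Linear molecule, 3 cuts → 4 fragments:
  1–29 → 29 bp
  30–53 → 24 bp
  54–88 → 35 bp
  89–93 → 5 bp
Sorted largest to smallest: 35, 29, 24, 5 bp.

35, 29, 24, 5 bp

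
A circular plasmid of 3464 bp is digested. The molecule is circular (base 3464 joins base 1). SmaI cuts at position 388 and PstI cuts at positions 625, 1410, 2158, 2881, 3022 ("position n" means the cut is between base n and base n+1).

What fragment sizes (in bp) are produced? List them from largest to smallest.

830, 785, 748, 723, 237, 141 bp

Combined cut positions (sorted): 388, 625, 1410, 2158, 2881, 3022.
Circular molecule, 6 cuts → 6 fragments:
  625 − 388 = 237 bp
  1410 − 625 = 785 bp
  2158 − 1410 = 748 bp
  2881 − 2158 = 723 bp
  3022 − 2881 = 141 bp
  wrap: 3464 − 3022 + 388 = 830 bp
Sorted largest to smallest: 830, 785, 748, 723, 237, 141 bp.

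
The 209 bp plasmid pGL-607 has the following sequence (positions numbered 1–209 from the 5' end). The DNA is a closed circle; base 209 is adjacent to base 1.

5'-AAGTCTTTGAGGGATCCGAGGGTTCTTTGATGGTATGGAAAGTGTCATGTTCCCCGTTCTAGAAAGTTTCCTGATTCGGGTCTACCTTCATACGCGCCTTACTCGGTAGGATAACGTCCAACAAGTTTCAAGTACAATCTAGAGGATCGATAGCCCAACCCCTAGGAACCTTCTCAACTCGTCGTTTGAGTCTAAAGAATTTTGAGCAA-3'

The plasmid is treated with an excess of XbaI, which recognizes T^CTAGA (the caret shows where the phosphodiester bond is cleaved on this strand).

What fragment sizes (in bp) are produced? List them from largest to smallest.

XbaI sites (TCTAGA) start at positions 58, 138.
XbaI cuts after the first base of each site, so after positions 58, 138.
Circular molecule, 2 cuts → 2 fragments:
  59–138 → 80 bp
  139–209 then 1–58 → 71 + 58 = 129 bp
Sorted largest to smallest: 129, 80 bp.

129, 80 bp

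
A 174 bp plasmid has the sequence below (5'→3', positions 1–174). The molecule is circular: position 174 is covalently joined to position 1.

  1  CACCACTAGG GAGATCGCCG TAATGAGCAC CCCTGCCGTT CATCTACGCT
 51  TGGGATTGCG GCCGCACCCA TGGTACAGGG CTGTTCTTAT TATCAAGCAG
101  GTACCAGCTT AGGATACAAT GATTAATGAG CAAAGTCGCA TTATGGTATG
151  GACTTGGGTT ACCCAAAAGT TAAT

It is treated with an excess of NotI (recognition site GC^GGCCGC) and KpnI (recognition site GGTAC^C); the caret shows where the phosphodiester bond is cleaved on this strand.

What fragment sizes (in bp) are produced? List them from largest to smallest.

The NotI site (GCGGCCGC) starts at position 58.
NotI cuts after base 2 of each site, so after position 59.
The KpnI site (GGTACC) starts at position 100.
KpnI cuts after base 5 of each site (before the last base), so after position 104.
Combined cut positions: 59, 104.
Circular molecule, 2 cuts → 2 fragments:
  60–104 → 45 bp
  105–174 then 1–59 → 70 + 59 = 129 bp
Sorted largest to smallest: 129, 45 bp.

129, 45 bp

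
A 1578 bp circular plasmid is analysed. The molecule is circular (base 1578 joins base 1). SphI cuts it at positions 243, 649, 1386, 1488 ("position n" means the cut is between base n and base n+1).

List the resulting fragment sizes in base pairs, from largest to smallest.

Circular molecule, 4 cuts → 4 fragments:
  649 − 243 = 406 bp
  1386 − 649 = 737 bp
  1488 − 1386 = 102 bp
  wrap: 1578 − 1488 + 243 = 333 bp
Sorted largest to smallest: 737, 406, 333, 102 bp.

737, 406, 333, 102 bp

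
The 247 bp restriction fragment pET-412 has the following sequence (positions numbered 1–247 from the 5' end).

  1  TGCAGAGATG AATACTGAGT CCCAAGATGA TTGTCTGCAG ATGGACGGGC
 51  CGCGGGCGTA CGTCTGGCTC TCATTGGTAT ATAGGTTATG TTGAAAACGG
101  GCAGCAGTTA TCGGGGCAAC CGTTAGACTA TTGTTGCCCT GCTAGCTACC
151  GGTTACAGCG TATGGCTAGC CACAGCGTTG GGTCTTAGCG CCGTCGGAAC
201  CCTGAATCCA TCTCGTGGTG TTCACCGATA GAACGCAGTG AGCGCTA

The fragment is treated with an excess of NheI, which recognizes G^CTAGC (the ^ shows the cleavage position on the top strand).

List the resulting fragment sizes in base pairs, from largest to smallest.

NheI sites (GCTAGC) start at positions 141, 165.
NheI cuts after the first base of each site, so after positions 141, 165.
Linear molecule, 2 cuts → 3 fragments:
  1–141 → 141 bp
  142–165 → 24 bp
  166–247 → 82 bp
Sorted largest to smallest: 141, 82, 24 bp.

141, 82, 24 bp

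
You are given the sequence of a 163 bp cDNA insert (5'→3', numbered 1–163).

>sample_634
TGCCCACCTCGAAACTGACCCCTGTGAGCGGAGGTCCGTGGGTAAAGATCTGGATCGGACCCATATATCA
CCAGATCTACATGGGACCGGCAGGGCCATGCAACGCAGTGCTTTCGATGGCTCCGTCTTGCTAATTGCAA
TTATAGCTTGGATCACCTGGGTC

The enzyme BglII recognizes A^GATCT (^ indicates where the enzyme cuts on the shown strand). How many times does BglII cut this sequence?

AGATCT occurs starting at positions 46, 73.
BglII cuts at 2 sites.

2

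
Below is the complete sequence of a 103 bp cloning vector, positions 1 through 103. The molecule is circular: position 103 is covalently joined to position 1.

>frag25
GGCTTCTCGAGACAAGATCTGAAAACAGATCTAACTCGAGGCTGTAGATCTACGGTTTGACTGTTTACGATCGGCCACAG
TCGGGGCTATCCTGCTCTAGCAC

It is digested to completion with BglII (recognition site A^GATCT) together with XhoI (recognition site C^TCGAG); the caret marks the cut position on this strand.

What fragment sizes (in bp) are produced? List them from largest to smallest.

63, 12, 11, 9, 8 bp

BglII sites (AGATCT) start at positions 15, 27, 46.
BglII cuts after the first base of each site, so after positions 15, 27, 46.
XhoI sites (CTCGAG) start at positions 6, 35.
XhoI cuts after the first base of each site, so after positions 6, 35.
Combined cut positions: 6, 15, 27, 35, 46.
Circular molecule, 5 cuts → 5 fragments:
  7–15 → 9 bp
  16–27 → 12 bp
  28–35 → 8 bp
  36–46 → 11 bp
  47–103 then 1–6 → 57 + 6 = 63 bp
Sorted largest to smallest: 63, 12, 11, 9, 8 bp.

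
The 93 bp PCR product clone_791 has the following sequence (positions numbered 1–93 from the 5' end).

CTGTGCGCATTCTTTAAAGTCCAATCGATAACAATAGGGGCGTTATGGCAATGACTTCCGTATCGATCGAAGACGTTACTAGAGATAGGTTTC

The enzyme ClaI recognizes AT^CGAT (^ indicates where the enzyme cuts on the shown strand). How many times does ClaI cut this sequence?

2

ATCGAT occurs starting at positions 24, 62.
ClaI cuts at 2 sites.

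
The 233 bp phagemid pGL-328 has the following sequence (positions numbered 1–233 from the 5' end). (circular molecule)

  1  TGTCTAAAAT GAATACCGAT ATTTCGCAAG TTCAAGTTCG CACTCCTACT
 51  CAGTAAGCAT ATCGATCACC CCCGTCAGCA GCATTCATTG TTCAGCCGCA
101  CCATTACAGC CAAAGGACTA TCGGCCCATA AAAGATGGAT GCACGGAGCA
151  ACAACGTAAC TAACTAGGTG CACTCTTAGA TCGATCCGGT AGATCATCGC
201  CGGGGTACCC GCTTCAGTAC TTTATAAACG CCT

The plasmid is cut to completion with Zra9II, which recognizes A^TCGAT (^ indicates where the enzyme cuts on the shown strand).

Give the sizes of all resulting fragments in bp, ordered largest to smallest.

Zra9II sites (ATCGAT) start at positions 61, 180.
Zra9II cuts after the first base of each site, so after positions 61, 180.
Circular molecule, 2 cuts → 2 fragments:
  62–180 → 119 bp
  181–233 then 1–61 → 53 + 61 = 114 bp
Sorted largest to smallest: 119, 114 bp.

119, 114 bp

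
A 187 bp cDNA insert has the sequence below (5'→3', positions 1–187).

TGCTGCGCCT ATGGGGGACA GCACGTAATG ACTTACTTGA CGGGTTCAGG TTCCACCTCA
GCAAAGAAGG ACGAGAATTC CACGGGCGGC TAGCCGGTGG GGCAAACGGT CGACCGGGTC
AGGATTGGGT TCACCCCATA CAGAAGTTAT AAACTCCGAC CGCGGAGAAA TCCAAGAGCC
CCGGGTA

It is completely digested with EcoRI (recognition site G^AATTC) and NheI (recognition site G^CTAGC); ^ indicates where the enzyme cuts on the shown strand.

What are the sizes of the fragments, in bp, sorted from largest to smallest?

98, 75, 14 bp

The EcoRI site (GAATTC) starts at position 75.
EcoRI cuts after the first base of each site, so after position 75.
The NheI site (GCTAGC) starts at position 89.
NheI cuts after the first base of each site, so after position 89.
Combined cut positions: 75, 89.
Linear molecule, 2 cuts → 3 fragments:
  1–75 → 75 bp
  76–89 → 14 bp
  90–187 → 98 bp
Sorted largest to smallest: 98, 75, 14 bp.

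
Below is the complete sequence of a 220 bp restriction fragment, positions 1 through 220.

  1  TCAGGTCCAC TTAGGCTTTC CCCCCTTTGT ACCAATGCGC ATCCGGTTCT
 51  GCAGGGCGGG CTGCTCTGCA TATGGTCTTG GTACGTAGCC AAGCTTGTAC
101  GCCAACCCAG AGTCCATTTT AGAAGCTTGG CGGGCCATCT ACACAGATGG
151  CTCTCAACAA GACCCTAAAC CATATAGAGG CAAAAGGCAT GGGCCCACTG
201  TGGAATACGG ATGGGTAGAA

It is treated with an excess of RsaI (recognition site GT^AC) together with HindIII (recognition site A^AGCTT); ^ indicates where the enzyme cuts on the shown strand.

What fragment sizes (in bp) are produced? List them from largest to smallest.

RsaI sites (GTAC) start at positions 29, 81, 97.
RsaI cuts after base 2 of each site, so after positions 30, 82, 98.
HindIII sites (AAGCTT) start at positions 91, 123.
HindIII cuts after the first base of each site, so after positions 91, 123.
Combined cut positions: 30, 82, 91, 98, 123.
Linear molecule, 5 cuts → 6 fragments:
  1–30 → 30 bp
  31–82 → 52 bp
  83–91 → 9 bp
  92–98 → 7 bp
  99–123 → 25 bp
  124–220 → 97 bp
Sorted largest to smallest: 97, 52, 30, 25, 9, 7 bp.

97, 52, 30, 25, 9, 7 bp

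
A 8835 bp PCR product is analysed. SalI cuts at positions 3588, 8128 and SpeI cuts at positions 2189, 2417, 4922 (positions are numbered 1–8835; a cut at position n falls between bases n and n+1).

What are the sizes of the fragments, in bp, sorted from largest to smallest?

Combined cut positions (sorted): 2189, 2417, 3588, 4922, 8128.
Linear molecule, 5 cuts → 6 fragments:
  2189 − 0 = 2189 bp
  2417 − 2189 = 228 bp
  3588 − 2417 = 1171 bp
  4922 − 3588 = 1334 bp
  8128 − 4922 = 3206 bp
  8835 − 8128 = 707 bp
Sorted largest to smallest: 3206, 2189, 1334, 1171, 707, 228 bp.

3206, 2189, 1334, 1171, 707, 228 bp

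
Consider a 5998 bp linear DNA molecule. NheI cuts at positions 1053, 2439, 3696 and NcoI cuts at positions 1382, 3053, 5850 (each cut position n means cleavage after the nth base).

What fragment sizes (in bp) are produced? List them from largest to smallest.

2154, 1057, 1053, 643, 614, 329, 148 bp

Combined cut positions (sorted): 1053, 1382, 2439, 3053, 3696, 5850.
Linear molecule, 6 cuts → 7 fragments:
  1053 − 0 = 1053 bp
  1382 − 1053 = 329 bp
  2439 − 1382 = 1057 bp
  3053 − 2439 = 614 bp
  3696 − 3053 = 643 bp
  5850 − 3696 = 2154 bp
  5998 − 5850 = 148 bp
Sorted largest to smallest: 2154, 1057, 1053, 643, 614, 329, 148 bp.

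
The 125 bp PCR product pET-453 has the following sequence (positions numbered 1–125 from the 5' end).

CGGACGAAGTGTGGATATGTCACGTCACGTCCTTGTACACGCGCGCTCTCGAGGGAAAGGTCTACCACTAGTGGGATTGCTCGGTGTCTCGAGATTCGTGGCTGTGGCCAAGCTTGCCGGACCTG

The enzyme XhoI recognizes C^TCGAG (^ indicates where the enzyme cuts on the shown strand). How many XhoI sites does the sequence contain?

CTCGAG occurs starting at positions 48, 88.
XhoI cuts at 2 sites.

2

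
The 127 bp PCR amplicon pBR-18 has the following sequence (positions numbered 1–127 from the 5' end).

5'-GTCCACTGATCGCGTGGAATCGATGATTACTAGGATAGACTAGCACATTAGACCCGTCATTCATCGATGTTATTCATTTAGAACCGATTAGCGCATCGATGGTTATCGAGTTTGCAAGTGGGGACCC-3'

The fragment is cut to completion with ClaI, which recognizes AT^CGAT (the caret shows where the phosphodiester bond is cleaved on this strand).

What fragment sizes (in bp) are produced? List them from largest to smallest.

ClaI sites (ATCGAT) start at positions 19, 63, 95.
ClaI cuts after base 2 of each site, so after positions 20, 64, 96.
Linear molecule, 3 cuts → 4 fragments:
  1–20 → 20 bp
  21–64 → 44 bp
  65–96 → 32 bp
  97–127 → 31 bp
Sorted largest to smallest: 44, 32, 31, 20 bp.

44, 32, 31, 20 bp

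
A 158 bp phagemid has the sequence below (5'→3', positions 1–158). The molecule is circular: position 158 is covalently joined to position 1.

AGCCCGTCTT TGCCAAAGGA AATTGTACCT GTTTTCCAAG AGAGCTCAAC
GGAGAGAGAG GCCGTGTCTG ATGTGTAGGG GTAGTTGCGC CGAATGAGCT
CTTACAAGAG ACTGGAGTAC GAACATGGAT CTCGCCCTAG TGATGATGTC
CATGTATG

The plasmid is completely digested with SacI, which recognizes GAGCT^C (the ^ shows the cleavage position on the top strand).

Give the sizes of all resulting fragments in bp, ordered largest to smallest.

SacI sites (GAGCTC) start at positions 42, 96.
SacI cuts after base 5 of each site (before the last base), so after positions 46, 100.
Circular molecule, 2 cuts → 2 fragments:
  47–100 → 54 bp
  101–158 then 1–46 → 58 + 46 = 104 bp
Sorted largest to smallest: 104, 54 bp.

104, 54 bp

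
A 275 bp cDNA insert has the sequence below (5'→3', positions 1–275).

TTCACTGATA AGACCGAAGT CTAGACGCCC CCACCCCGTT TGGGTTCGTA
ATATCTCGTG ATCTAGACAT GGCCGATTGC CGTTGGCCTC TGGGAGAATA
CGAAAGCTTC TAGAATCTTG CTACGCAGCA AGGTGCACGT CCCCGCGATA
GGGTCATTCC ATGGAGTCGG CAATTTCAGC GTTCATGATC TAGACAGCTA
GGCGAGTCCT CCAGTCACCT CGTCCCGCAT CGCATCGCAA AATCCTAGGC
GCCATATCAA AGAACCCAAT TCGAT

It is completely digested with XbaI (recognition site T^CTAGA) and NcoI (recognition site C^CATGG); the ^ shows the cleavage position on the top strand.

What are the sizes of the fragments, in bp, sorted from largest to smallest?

XbaI sites (TCTAGA) start at positions 20, 62, 109, 189.
XbaI cuts after the first base of each site, so after positions 20, 62, 109, 189.
The NcoI site (CCATGG) starts at position 159.
NcoI cuts after the first base of each site, so after position 159.
Combined cut positions: 20, 62, 109, 159, 189.
Linear molecule, 5 cuts → 6 fragments:
  1–20 → 20 bp
  21–62 → 42 bp
  63–109 → 47 bp
  110–159 → 50 bp
  160–189 → 30 bp
  190–275 → 86 bp
Sorted largest to smallest: 86, 50, 47, 42, 30, 20 bp.

86, 50, 47, 42, 30, 20 bp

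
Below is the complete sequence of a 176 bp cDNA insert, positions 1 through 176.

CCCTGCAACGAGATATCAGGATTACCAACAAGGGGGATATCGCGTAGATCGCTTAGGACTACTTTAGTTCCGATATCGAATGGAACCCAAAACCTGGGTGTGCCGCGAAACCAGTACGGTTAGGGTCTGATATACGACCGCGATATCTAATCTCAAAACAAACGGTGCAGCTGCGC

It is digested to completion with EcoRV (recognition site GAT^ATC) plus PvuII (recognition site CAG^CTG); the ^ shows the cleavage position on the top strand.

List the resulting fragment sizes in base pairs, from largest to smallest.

70, 36, 26, 24, 14, 6 bp

EcoRV sites (GATATC) start at positions 12, 36, 72, 142.
EcoRV cuts after base 3 of each site, so after positions 14, 38, 74, 144.
The PvuII site (CAGCTG) starts at position 168.
PvuII cuts after base 3 of each site, so after position 170.
Combined cut positions: 14, 38, 74, 144, 170.
Linear molecule, 5 cuts → 6 fragments:
  1–14 → 14 bp
  15–38 → 24 bp
  39–74 → 36 bp
  75–144 → 70 bp
  145–170 → 26 bp
  171–176 → 6 bp
Sorted largest to smallest: 70, 36, 26, 24, 14, 6 bp.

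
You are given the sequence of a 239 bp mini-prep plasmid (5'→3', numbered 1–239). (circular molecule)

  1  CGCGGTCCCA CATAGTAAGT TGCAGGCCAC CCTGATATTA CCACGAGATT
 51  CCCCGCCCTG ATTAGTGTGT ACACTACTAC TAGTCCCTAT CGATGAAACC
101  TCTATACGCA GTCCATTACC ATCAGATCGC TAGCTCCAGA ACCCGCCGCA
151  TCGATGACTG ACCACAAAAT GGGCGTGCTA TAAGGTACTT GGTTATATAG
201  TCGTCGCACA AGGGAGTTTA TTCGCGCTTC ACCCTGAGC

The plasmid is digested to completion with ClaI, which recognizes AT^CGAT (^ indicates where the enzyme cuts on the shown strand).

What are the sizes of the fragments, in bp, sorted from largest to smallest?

ClaI sites (ATCGAT) start at positions 89, 150.
ClaI cuts after base 2 of each site, so after positions 90, 151.
Circular molecule, 2 cuts → 2 fragments:
  91–151 → 61 bp
  152–239 then 1–90 → 88 + 90 = 178 bp
Sorted largest to smallest: 178, 61 bp.

178, 61 bp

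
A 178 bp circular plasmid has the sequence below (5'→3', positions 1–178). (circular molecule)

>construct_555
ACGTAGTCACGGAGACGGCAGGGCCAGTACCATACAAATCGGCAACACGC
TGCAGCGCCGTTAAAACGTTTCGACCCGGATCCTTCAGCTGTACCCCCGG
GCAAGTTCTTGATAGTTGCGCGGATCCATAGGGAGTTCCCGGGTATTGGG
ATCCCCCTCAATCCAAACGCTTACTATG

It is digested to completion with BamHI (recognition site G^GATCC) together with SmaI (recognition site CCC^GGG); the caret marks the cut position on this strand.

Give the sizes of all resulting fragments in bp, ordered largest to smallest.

BamHI sites (GGATCC) start at positions 78, 122, 149.
BamHI cuts after the first base of each site, so after positions 78, 122, 149.
SmaI sites (CCCGGG) start at positions 96, 138.
SmaI cuts after base 3 of each site, so after positions 98, 140.
Combined cut positions: 78, 98, 122, 140, 149.
Circular molecule, 5 cuts → 5 fragments:
  79–98 → 20 bp
  99–122 → 24 bp
  123–140 → 18 bp
  141–149 → 9 bp
  150–178 then 1–78 → 29 + 78 = 107 bp
Sorted largest to smallest: 107, 24, 20, 18, 9 bp.

107, 24, 20, 18, 9 bp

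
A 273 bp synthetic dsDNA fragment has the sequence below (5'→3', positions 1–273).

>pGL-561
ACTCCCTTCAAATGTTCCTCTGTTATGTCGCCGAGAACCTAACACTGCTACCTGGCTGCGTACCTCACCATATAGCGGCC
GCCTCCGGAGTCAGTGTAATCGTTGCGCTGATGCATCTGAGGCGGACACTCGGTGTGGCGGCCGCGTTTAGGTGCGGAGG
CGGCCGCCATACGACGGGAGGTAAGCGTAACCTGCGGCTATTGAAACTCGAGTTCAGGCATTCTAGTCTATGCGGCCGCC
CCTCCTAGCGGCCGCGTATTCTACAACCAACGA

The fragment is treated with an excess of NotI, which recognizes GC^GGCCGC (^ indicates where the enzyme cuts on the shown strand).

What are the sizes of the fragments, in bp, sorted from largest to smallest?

NotI sites (GCGGCCGC) start at positions 75, 138, 160, 232, 248.
NotI cuts after base 2 of each site, so after positions 76, 139, 161, 233, 249.
Linear molecule, 5 cuts → 6 fragments:
  1–76 → 76 bp
  77–139 → 63 bp
  140–161 → 22 bp
  162–233 → 72 bp
  234–249 → 16 bp
  250–273 → 24 bp
Sorted largest to smallest: 76, 72, 63, 24, 22, 16 bp.

76, 72, 63, 24, 22, 16 bp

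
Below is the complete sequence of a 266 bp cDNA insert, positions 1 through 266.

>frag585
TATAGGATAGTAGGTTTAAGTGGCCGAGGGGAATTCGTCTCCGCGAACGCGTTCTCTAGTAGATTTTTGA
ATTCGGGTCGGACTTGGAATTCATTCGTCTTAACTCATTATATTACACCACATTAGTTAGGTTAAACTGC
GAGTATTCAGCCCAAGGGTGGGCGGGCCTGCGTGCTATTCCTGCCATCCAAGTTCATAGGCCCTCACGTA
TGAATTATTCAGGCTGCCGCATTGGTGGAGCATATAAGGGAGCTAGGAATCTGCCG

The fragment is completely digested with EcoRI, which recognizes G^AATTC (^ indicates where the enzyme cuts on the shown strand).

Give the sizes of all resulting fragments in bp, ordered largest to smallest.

179, 38, 31, 18 bp

EcoRI sites (GAATTC) start at positions 31, 69, 87.
EcoRI cuts after the first base of each site, so after positions 31, 69, 87.
Linear molecule, 3 cuts → 4 fragments:
  1–31 → 31 bp
  32–69 → 38 bp
  70–87 → 18 bp
  88–266 → 179 bp
Sorted largest to smallest: 179, 38, 31, 18 bp.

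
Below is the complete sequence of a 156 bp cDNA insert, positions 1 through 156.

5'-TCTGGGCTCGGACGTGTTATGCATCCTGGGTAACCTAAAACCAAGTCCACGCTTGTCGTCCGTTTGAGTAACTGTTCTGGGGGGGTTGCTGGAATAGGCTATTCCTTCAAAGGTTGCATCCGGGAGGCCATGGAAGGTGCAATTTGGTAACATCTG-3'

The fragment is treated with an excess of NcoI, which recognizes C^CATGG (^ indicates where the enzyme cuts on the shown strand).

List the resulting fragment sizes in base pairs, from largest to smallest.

128, 28 bp

The NcoI site (CCATGG) starts at position 128.
NcoI cuts after the first base of each site, so after position 128.
Linear molecule, 1 cut → 2 fragments:
  1–128 → 128 bp
  129–156 → 28 bp
Sorted largest to smallest: 128, 28 bp.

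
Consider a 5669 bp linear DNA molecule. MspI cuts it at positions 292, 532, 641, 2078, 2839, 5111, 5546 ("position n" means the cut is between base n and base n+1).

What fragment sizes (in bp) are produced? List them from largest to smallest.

Linear molecule, 7 cuts → 8 fragments:
  292 − 0 = 292 bp
  532 − 292 = 240 bp
  641 − 532 = 109 bp
  2078 − 641 = 1437 bp
  2839 − 2078 = 761 bp
  5111 − 2839 = 2272 bp
  5546 − 5111 = 435 bp
  5669 − 5546 = 123 bp
Sorted largest to smallest: 2272, 1437, 761, 435, 292, 240, 123, 109 bp.

2272, 1437, 761, 435, 292, 240, 123, 109 bp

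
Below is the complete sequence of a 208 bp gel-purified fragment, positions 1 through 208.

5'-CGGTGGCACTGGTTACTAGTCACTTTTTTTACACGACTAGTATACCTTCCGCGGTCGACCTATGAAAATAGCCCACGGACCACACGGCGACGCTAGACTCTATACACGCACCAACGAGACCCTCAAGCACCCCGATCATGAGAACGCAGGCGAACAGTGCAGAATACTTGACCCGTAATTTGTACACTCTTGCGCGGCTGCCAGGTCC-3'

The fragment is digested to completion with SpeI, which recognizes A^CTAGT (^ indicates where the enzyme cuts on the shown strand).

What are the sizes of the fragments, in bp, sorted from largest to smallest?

172, 21, 15 bp

SpeI sites (ACTAGT) start at positions 15, 36.
SpeI cuts after the first base of each site, so after positions 15, 36.
Linear molecule, 2 cuts → 3 fragments:
  1–15 → 15 bp
  16–36 → 21 bp
  37–208 → 172 bp
Sorted largest to smallest: 172, 21, 15 bp.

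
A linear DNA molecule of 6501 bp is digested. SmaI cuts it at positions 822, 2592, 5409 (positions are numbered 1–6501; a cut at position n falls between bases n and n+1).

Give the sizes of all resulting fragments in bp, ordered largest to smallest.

2817, 1770, 1092, 822 bp

Linear molecule, 3 cuts → 4 fragments:
  822 − 0 = 822 bp
  2592 − 822 = 1770 bp
  5409 − 2592 = 2817 bp
  6501 − 5409 = 1092 bp
Sorted largest to smallest: 2817, 1770, 1092, 822 bp.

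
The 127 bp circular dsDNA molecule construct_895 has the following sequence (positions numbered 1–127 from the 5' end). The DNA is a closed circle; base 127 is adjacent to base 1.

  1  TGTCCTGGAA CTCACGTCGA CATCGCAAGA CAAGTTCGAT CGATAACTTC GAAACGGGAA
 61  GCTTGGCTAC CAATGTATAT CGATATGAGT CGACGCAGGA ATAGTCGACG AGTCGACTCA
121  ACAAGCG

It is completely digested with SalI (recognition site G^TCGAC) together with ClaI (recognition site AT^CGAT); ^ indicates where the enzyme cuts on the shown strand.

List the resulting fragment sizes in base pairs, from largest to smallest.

SalI sites (GTCGAC) start at positions 16, 89, 104, 112.
SalI cuts after the first base of each site, so after positions 16, 89, 104, 112.
ClaI sites (ATCGAT) start at positions 39, 79.
ClaI cuts after base 2 of each site, so after positions 40, 80.
Combined cut positions: 16, 40, 80, 89, 104, 112.
Circular molecule, 6 cuts → 6 fragments:
  17–40 → 24 bp
  41–80 → 40 bp
  81–89 → 9 bp
  90–104 → 15 bp
  105–112 → 8 bp
  113–127 then 1–16 → 15 + 16 = 31 bp
Sorted largest to smallest: 40, 31, 24, 15, 9, 8 bp.

40, 31, 24, 15, 9, 8 bp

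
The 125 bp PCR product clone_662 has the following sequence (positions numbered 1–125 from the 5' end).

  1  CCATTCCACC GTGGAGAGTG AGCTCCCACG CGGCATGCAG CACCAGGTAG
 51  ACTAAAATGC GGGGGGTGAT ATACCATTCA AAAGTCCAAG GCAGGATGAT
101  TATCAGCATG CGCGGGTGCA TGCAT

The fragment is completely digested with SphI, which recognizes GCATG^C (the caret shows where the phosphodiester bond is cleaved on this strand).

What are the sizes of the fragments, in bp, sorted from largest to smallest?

SphI sites (GCATGC) start at positions 33, 106, 118.
SphI cuts after base 5 of each site (before the last base), so after positions 37, 110, 122.
Linear molecule, 3 cuts → 4 fragments:
  1–37 → 37 bp
  38–110 → 73 bp
  111–122 → 12 bp
  123–125 → 3 bp
Sorted largest to smallest: 73, 37, 12, 3 bp.

73, 37, 12, 3 bp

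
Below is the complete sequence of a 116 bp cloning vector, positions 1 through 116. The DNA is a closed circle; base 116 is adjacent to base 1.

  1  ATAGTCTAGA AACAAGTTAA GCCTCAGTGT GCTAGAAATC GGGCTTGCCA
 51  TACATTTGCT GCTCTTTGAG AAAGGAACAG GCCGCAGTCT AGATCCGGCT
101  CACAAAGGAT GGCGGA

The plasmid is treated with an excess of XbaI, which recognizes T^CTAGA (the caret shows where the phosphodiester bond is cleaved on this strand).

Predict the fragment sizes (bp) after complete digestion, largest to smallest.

XbaI sites (TCTAGA) start at positions 5, 88.
XbaI cuts after the first base of each site, so after positions 5, 88.
Circular molecule, 2 cuts → 2 fragments:
  6–88 → 83 bp
  89–116 then 1–5 → 28 + 5 = 33 bp
Sorted largest to smallest: 83, 33 bp.

83, 33 bp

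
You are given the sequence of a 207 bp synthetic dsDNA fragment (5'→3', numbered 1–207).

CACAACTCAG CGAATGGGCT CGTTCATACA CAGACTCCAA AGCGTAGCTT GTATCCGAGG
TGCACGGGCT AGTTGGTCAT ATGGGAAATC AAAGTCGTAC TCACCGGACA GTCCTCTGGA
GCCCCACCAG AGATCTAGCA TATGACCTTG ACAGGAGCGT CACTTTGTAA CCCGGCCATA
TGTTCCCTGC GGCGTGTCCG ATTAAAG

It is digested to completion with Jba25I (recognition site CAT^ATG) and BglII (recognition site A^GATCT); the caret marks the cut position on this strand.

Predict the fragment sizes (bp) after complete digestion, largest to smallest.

Jba25I sites (CATATG) start at positions 78, 139, 177.
Jba25I cuts after base 3 of each site, so after positions 80, 141, 179.
The BglII site (AGATCT) starts at position 131.
BglII cuts after the first base of each site, so after position 131.
Combined cut positions: 80, 131, 141, 179.
Linear molecule, 4 cuts → 5 fragments:
  1–80 → 80 bp
  81–131 → 51 bp
  132–141 → 10 bp
  142–179 → 38 bp
  180–207 → 28 bp
Sorted largest to smallest: 80, 51, 38, 28, 10 bp.

80, 51, 38, 28, 10 bp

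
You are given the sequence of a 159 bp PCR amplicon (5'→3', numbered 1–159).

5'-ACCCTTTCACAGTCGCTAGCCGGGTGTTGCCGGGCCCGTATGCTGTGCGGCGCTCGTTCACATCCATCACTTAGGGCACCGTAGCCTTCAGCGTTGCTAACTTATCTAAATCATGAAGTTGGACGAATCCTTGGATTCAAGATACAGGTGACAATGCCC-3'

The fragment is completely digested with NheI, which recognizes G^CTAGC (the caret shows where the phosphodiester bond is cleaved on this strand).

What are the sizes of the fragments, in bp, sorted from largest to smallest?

The NheI site (GCTAGC) starts at position 15.
NheI cuts after the first base of each site, so after position 15.
Linear molecule, 1 cut → 2 fragments:
  1–15 → 15 bp
  16–159 → 144 bp
Sorted largest to smallest: 144, 15 bp.

144, 15 bp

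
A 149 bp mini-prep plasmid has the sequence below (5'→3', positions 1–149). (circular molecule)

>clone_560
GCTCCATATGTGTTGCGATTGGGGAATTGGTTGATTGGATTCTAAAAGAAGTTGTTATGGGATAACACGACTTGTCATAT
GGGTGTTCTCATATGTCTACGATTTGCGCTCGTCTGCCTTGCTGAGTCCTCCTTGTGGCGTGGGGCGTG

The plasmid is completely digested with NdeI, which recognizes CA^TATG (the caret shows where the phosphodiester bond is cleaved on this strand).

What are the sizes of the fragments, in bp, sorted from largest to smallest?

71, 64, 14 bp

NdeI sites (CATATG) start at positions 5, 76, 90.
NdeI cuts after base 2 of each site, so after positions 6, 77, 91.
Circular molecule, 3 cuts → 3 fragments:
  7–77 → 71 bp
  78–91 → 14 bp
  92–149 then 1–6 → 58 + 6 = 64 bp
Sorted largest to smallest: 71, 64, 14 bp.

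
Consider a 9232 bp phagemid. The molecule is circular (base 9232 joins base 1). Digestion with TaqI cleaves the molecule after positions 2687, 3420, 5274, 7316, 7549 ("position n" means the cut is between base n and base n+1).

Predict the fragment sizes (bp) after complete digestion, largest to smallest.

Circular molecule, 5 cuts → 5 fragments:
  3420 − 2687 = 733 bp
  5274 − 3420 = 1854 bp
  7316 − 5274 = 2042 bp
  7549 − 7316 = 233 bp
  wrap: 9232 − 7549 + 2687 = 4370 bp
Sorted largest to smallest: 4370, 2042, 1854, 733, 233 bp.

4370, 2042, 1854, 733, 233 bp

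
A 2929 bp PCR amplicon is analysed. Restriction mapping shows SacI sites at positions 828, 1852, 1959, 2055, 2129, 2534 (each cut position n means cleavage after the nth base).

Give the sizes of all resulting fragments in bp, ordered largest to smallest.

1024, 828, 405, 395, 107, 96, 74 bp

Linear molecule, 6 cuts → 7 fragments:
  828 − 0 = 828 bp
  1852 − 828 = 1024 bp
  1959 − 1852 = 107 bp
  2055 − 1959 = 96 bp
  2129 − 2055 = 74 bp
  2534 − 2129 = 405 bp
  2929 − 2534 = 395 bp
Sorted largest to smallest: 1024, 828, 405, 395, 107, 96, 74 bp.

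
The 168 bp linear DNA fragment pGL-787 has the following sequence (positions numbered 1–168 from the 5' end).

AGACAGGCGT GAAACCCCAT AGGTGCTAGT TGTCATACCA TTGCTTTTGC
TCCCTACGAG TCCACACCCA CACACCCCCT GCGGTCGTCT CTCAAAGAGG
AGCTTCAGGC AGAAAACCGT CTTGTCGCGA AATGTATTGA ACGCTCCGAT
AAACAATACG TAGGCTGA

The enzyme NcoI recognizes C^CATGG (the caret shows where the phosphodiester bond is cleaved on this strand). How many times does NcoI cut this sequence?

No occurrence of CCATGG is present in the sequence.
NcoI does not cut: 0 sites.

0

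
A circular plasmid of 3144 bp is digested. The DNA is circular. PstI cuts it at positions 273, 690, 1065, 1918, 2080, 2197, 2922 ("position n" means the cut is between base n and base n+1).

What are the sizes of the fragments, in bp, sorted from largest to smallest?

853, 725, 495, 417, 375, 162, 117 bp

Circular molecule, 7 cuts → 7 fragments:
  690 − 273 = 417 bp
  1065 − 690 = 375 bp
  1918 − 1065 = 853 bp
  2080 − 1918 = 162 bp
  2197 − 2080 = 117 bp
  2922 − 2197 = 725 bp
  wrap: 3144 − 2922 + 273 = 495 bp
Sorted largest to smallest: 853, 725, 495, 417, 375, 162, 117 bp.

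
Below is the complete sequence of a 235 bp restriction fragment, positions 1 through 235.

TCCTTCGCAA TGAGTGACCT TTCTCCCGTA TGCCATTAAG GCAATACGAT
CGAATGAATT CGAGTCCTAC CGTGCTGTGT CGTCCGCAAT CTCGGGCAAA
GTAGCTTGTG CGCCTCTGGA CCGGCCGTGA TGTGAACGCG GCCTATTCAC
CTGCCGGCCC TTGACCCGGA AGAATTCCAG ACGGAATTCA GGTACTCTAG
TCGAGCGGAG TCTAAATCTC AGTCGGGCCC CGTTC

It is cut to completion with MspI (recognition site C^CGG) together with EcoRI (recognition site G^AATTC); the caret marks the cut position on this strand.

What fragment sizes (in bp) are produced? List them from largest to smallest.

65, 56, 51, 33, 12, 12, 6 bp

MspI sites (CCGG) start at positions 121, 154, 166.
MspI cuts after the first base of each site, so after positions 121, 154, 166.
EcoRI sites (GAATTC) start at positions 56, 172, 184.
EcoRI cuts after the first base of each site, so after positions 56, 172, 184.
Combined cut positions: 56, 121, 154, 166, 172, 184.
Linear molecule, 6 cuts → 7 fragments:
  1–56 → 56 bp
  57–121 → 65 bp
  122–154 → 33 bp
  155–166 → 12 bp
  167–172 → 6 bp
  173–184 → 12 bp
  185–235 → 51 bp
Sorted largest to smallest: 65, 56, 51, 33, 12, 12, 6 bp.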